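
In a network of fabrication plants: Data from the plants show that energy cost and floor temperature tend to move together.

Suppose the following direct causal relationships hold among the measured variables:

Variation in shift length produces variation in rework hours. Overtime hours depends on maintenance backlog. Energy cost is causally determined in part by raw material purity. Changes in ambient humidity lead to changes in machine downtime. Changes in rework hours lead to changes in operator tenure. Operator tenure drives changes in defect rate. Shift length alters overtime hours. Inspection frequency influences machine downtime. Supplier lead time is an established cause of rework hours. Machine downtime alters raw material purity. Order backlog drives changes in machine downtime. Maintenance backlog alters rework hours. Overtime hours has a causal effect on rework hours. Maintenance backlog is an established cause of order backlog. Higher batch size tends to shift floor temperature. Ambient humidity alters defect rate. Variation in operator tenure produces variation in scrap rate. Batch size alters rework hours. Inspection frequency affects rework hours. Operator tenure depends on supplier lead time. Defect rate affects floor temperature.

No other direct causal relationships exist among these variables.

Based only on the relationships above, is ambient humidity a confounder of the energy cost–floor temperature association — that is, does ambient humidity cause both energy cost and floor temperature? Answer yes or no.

yes

Ambient humidity has a causal path to energy cost (ambient humidity → machine downtime → raw material purity → energy cost) and to floor temperature (ambient humidity → defect rate → floor temperature), so it is a common cause of both — a confounder.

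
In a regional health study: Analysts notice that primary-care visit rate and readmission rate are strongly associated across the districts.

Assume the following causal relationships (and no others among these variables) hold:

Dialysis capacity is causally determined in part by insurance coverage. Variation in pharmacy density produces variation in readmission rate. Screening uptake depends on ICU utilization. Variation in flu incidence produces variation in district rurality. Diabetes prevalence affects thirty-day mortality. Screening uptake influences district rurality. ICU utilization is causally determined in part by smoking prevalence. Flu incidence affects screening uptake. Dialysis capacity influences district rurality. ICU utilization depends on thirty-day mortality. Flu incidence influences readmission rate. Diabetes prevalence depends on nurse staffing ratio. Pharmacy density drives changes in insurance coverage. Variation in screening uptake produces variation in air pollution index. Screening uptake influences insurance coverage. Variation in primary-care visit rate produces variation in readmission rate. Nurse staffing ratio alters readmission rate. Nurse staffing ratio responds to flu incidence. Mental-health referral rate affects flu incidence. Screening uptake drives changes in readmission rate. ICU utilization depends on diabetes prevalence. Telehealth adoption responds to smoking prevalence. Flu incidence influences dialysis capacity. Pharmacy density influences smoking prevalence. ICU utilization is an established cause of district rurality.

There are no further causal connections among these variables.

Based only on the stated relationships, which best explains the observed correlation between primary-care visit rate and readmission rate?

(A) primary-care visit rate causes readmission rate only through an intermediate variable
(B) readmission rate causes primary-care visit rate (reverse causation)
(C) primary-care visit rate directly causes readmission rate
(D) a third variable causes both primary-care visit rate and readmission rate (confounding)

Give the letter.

There is a stated direct causal link primary-care visit rate → readmission rate, and no variable causes both primary-care visit rate and readmission rate, so the correlation reflects direct causation.

C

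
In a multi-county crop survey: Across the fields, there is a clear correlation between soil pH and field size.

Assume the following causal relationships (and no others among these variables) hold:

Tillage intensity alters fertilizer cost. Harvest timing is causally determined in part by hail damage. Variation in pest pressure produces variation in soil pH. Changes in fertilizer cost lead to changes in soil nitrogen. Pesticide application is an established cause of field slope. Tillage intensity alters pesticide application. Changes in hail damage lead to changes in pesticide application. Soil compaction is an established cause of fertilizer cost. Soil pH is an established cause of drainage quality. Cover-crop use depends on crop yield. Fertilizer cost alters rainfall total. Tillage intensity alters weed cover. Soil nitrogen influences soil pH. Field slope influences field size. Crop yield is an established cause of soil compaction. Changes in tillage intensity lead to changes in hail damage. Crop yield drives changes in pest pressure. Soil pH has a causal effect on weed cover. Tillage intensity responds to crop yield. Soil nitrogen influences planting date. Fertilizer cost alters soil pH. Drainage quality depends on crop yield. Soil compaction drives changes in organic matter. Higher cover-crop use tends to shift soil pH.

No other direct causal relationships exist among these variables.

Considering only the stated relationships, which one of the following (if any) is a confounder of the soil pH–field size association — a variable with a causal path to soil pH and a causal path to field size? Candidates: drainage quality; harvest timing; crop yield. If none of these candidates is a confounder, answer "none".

crop yield

Crop yield causes soil pH (crop yield → cover-crop use → soil pH) and also causes field size (crop yield → tillage intensity → pesticide application → field slope → field size); it is a common cause of both.
Each of the other candidates lacks a causal path to at least one of soil pH and field size, so they do not confound the relationship.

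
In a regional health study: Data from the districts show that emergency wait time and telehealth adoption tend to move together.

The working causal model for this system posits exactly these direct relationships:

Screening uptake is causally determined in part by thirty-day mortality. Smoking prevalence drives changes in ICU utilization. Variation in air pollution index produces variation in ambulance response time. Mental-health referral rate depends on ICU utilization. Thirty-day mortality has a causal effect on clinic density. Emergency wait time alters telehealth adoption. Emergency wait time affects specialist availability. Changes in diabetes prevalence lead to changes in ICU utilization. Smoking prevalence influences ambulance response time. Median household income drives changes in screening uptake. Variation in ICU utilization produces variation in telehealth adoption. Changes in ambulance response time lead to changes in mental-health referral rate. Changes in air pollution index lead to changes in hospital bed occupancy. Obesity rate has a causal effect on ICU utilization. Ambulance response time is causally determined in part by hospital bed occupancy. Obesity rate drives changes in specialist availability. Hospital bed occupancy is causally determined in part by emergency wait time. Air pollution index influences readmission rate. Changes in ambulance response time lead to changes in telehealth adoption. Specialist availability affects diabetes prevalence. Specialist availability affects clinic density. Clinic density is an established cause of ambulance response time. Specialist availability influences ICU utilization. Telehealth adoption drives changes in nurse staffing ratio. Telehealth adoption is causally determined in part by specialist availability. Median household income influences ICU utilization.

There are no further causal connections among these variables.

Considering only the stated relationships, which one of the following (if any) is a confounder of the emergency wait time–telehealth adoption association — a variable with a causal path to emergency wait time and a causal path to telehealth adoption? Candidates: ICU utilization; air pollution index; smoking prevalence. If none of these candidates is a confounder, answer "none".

none

None of the listed candidates has causal paths to both emergency wait time and telehealth adoption in the stated relationships, so none is a common cause.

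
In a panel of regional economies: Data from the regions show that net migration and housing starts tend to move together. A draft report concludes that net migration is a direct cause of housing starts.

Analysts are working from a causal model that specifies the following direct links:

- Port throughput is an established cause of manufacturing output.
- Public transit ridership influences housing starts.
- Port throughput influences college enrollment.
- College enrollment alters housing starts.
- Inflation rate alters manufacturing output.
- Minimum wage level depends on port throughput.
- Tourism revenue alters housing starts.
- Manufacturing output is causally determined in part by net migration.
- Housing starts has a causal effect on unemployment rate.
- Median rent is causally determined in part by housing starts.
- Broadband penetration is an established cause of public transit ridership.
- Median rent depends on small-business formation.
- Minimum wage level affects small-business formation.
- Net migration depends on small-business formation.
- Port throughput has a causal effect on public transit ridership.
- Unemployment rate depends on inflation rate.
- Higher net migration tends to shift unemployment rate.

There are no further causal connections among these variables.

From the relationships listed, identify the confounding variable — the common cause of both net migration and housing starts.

port throughput

Port throughput has a causal path to net migration (port throughput → minimum wage level → small-business formation → net migration) and a separate causal path to housing starts (port throughput → public transit ridership → housing starts), so it is a common cause of both.
No stated relationship gives net migration a causal route to housing starts, so the correlation is explained by the shared upstream cause rather than a direct effect.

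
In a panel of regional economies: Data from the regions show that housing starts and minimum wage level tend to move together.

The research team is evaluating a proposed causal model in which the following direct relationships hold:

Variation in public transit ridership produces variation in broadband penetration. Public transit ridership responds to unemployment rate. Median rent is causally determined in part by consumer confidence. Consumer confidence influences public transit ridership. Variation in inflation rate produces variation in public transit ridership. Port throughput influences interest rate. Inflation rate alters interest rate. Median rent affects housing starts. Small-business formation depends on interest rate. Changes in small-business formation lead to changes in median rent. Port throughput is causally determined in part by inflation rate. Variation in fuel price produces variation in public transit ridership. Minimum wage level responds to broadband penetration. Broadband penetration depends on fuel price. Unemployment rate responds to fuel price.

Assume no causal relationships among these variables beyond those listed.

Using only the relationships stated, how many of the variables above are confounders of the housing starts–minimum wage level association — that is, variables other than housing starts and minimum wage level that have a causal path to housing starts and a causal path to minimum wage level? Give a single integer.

The common causes are: consumer confidence (to housing starts via consumer confidence → median rent → housing starts; to minimum wage level via consumer confidence → public transit ridership → broadband penetration → minimum wage level); inflation rate (to housing starts via inflation rate → interest rate → small-business formation → median rent → housing starts; to minimum wage level via inflation rate → public transit ridership → broadband penetration → minimum wage level).
Every other variable lacks a causal path to at least one of housing starts and minimum wage level.

2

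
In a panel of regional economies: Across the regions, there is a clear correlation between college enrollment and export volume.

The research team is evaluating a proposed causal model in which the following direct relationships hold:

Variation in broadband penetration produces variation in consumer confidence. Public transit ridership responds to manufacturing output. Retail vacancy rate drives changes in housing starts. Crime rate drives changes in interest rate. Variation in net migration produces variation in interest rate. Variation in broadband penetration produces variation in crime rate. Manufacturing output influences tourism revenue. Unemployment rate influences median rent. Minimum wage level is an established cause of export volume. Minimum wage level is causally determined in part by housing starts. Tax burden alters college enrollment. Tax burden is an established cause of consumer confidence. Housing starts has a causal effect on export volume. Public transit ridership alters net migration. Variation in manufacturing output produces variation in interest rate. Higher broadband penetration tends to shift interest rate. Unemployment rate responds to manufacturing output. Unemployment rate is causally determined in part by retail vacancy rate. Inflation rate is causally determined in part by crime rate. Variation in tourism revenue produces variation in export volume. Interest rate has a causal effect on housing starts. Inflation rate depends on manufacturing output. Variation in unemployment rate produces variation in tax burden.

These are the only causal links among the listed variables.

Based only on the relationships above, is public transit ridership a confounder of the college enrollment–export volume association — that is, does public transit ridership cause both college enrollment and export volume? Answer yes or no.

Public transit ridership has no stated causal path to college enrollment. A confounder must cause both variables, so public transit ridership does not qualify.

no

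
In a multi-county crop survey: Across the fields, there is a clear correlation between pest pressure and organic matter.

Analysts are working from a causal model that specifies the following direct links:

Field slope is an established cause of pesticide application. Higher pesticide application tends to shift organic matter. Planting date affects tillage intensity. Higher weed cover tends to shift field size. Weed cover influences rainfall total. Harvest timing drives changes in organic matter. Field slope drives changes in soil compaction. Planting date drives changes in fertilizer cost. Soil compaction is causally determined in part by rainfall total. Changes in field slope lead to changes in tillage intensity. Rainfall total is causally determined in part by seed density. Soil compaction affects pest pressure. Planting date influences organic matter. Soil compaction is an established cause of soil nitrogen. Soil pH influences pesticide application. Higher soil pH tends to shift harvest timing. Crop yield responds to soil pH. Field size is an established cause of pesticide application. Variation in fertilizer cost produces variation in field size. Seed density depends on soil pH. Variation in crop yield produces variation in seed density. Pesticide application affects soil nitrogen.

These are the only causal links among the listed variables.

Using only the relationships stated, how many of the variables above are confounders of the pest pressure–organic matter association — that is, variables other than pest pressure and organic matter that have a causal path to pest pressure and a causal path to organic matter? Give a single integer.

The common causes are: field slope (to pest pressure via field slope → soil compaction → pest pressure; to organic matter via field slope → pesticide application → organic matter); soil pH (to pest pressure via soil pH → seed density → rainfall total → soil compaction → pest pressure; to organic matter via soil pH → harvest timing → organic matter); weed cover (to pest pressure via weed cover → rainfall total → soil compaction → pest pressure; to organic matter via weed cover → field size → pesticide application → organic matter).
Every other variable lacks a causal path to at least one of pest pressure and organic matter.

3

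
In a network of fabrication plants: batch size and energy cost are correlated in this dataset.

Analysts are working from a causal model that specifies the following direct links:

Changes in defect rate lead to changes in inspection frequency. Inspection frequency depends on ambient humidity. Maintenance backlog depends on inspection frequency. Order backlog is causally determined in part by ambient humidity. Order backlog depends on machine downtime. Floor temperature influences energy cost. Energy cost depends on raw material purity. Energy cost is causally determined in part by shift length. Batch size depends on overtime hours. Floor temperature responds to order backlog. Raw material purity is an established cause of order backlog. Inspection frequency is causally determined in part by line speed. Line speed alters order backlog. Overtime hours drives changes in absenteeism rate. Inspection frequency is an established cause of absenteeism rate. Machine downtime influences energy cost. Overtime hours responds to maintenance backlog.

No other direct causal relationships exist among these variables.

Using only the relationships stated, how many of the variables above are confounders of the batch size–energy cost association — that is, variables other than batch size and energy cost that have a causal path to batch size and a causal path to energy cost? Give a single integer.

The common causes are: ambient humidity (to batch size via ambient humidity → inspection frequency → maintenance backlog → overtime hours → batch size; to energy cost via ambient humidity → order backlog → floor temperature → energy cost); line speed (to batch size via line speed → inspection frequency → maintenance backlog → overtime hours → batch size; to energy cost via line speed → order backlog → floor temperature → energy cost).
Every other variable lacks a causal path to at least one of batch size and energy cost.

2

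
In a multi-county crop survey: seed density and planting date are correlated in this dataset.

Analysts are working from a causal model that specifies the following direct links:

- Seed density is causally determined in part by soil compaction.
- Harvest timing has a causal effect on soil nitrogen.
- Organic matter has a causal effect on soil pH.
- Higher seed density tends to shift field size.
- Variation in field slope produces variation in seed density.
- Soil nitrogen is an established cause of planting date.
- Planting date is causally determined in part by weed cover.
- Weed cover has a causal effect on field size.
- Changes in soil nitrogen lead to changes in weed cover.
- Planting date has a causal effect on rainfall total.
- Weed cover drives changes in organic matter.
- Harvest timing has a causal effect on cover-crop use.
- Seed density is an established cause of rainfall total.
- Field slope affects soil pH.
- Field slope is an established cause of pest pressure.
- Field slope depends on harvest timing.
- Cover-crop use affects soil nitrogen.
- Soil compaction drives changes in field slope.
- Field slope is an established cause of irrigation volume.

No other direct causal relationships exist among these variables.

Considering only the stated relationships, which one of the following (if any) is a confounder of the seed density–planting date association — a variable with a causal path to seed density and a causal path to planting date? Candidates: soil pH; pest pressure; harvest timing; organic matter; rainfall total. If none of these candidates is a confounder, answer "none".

harvest timing

Harvest timing causes seed density (harvest timing → field slope → seed density) and also causes planting date (harvest timing → soil nitrogen → planting date); it is a common cause of both.
Each of the other candidates lacks a causal path to at least one of seed density and planting date, so they do not confound the relationship.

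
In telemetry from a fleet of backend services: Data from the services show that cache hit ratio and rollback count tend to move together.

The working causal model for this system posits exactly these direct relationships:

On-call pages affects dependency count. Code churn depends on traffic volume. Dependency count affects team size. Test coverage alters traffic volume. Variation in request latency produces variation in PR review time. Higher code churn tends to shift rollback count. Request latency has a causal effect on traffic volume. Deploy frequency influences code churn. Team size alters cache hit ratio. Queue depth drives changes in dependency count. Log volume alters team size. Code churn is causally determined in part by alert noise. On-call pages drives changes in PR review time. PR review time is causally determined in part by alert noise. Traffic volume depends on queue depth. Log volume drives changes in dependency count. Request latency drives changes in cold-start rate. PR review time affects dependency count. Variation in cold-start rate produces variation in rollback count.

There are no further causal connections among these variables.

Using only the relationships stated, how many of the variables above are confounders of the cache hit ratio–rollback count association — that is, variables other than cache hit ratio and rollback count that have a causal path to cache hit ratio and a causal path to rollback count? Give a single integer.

3

The common causes are: alert noise (to cache hit ratio via alert noise → PR review time → dependency count → team size → cache hit ratio; to rollback count via alert noise → code churn → rollback count); queue depth (to cache hit ratio via queue depth → dependency count → team size → cache hit ratio; to rollback count via queue depth → traffic volume → code churn → rollback count); request latency (to cache hit ratio via request latency → PR review time → dependency count → team size → cache hit ratio; to rollback count via request latency → cold-start rate → rollback count).
Every other variable lacks a causal path to at least one of cache hit ratio and rollback count.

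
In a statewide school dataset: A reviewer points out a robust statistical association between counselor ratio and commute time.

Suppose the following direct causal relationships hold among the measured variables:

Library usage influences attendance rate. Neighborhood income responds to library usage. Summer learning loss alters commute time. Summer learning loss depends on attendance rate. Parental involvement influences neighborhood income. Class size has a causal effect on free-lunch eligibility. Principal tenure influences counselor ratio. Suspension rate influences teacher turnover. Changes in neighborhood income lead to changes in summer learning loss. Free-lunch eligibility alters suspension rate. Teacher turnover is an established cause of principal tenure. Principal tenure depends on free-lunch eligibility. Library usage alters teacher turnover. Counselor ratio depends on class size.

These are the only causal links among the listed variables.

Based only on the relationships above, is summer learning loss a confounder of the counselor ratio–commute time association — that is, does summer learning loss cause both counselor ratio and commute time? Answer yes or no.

Summer learning loss has no stated causal path to counselor ratio. A confounder must cause both variables, so summer learning loss does not qualify.

no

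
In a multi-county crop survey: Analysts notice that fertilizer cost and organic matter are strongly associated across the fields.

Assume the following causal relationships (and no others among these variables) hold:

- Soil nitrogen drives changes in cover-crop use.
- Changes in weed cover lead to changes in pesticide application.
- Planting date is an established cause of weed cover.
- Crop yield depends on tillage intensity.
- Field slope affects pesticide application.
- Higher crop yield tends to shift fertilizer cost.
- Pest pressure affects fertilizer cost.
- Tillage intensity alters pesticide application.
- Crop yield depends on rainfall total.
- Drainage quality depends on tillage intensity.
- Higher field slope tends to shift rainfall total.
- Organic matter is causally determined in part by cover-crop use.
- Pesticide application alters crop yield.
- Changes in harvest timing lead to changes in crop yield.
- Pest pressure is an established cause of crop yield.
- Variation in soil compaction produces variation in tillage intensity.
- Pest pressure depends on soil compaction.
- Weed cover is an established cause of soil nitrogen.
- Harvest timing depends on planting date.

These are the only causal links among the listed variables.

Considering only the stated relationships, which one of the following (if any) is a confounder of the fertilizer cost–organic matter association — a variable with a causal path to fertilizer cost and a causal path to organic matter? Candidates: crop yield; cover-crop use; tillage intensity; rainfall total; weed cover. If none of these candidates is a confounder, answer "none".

Weed cover causes fertilizer cost (weed cover → pesticide application → crop yield → fertilizer cost) and also causes organic matter (weed cover → soil nitrogen → cover-crop use → organic matter); it is a common cause of both.
Each of the other candidates lacks a causal path to at least one of fertilizer cost and organic matter, so they do not confound the relationship.

weed cover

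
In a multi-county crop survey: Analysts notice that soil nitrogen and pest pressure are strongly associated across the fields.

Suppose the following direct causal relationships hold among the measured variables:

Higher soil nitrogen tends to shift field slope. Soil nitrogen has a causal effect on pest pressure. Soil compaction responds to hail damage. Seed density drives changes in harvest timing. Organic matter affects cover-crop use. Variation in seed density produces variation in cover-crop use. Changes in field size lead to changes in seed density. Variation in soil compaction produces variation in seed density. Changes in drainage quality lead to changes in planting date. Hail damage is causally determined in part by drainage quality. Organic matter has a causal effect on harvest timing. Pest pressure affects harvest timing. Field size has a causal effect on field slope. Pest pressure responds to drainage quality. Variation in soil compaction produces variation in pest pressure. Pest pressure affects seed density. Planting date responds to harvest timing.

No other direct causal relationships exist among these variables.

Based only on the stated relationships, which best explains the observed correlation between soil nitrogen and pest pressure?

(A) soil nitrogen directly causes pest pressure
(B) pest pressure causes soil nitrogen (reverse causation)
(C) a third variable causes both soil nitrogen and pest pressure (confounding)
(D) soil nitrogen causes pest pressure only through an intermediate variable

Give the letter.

A

There is a stated direct causal link soil nitrogen → pest pressure, and no variable causes both soil nitrogen and pest pressure, so the correlation reflects direct causation.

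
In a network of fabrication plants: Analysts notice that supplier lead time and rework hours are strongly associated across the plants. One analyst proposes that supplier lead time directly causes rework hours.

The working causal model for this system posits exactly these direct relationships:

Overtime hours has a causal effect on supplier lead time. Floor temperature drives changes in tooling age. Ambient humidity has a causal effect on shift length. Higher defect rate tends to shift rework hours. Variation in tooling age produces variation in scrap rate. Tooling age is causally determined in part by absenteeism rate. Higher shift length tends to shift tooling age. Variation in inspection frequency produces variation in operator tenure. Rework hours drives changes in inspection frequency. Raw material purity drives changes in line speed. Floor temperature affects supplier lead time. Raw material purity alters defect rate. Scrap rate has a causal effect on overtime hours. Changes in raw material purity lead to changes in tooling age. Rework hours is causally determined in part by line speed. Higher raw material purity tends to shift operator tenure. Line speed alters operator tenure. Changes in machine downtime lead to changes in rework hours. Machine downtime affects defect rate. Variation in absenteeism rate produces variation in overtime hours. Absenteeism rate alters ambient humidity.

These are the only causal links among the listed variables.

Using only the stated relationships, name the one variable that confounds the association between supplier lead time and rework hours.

raw material purity

Raw material purity has a causal path to supplier lead time (raw material purity → tooling age → scrap rate → overtime hours → supplier lead time) and a separate causal path to rework hours (raw material purity → line speed → rework hours), so it is a common cause of both.
No stated relationship gives supplier lead time a causal route to rework hours, so the correlation is explained by the shared upstream cause rather than a direct effect.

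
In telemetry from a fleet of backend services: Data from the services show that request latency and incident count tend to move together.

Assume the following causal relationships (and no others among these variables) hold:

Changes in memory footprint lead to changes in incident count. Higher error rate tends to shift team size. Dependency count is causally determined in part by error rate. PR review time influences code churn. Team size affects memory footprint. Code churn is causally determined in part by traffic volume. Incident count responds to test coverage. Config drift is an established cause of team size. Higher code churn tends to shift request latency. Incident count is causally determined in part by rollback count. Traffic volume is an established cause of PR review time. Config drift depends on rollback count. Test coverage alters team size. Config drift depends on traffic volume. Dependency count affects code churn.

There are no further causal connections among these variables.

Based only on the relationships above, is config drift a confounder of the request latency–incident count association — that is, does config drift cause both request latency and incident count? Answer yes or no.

no

Config drift has no stated causal path to request latency. A confounder must cause both variables, so config drift does not qualify.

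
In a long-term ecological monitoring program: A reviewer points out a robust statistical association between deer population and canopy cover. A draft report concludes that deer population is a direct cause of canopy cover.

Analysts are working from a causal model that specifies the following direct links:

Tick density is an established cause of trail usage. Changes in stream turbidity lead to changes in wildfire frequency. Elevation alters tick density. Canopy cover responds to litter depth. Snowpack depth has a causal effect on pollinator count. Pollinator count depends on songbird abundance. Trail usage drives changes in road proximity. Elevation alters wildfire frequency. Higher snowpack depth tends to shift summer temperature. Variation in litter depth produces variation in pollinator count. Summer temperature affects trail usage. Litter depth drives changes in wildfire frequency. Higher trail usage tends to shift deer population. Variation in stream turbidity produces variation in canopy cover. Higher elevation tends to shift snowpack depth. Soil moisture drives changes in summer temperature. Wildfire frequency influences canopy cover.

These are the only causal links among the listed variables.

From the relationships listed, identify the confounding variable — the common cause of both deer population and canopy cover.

Elevation has a causal path to deer population (elevation → tick density → trail usage → deer population) and a separate causal path to canopy cover (elevation → wildfire frequency → canopy cover), so it is a common cause of both.
No stated relationship gives deer population a causal route to canopy cover, so the correlation is explained by the shared upstream cause rather than a direct effect.

elevation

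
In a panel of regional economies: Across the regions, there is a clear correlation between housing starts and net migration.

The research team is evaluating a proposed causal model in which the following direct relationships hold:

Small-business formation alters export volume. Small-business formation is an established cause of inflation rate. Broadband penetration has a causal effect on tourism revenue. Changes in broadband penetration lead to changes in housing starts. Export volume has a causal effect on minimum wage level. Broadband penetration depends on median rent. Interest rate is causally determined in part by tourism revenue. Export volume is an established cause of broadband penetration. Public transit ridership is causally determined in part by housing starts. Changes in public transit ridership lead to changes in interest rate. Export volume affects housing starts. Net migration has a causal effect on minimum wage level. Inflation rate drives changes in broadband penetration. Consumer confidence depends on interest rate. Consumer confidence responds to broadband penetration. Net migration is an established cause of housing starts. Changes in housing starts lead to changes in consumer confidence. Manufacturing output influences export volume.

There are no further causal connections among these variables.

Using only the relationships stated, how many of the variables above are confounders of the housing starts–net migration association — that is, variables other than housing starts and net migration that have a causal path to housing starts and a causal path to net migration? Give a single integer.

0

No listed variable has a causal path to both housing starts and net migration, so there are no common causes.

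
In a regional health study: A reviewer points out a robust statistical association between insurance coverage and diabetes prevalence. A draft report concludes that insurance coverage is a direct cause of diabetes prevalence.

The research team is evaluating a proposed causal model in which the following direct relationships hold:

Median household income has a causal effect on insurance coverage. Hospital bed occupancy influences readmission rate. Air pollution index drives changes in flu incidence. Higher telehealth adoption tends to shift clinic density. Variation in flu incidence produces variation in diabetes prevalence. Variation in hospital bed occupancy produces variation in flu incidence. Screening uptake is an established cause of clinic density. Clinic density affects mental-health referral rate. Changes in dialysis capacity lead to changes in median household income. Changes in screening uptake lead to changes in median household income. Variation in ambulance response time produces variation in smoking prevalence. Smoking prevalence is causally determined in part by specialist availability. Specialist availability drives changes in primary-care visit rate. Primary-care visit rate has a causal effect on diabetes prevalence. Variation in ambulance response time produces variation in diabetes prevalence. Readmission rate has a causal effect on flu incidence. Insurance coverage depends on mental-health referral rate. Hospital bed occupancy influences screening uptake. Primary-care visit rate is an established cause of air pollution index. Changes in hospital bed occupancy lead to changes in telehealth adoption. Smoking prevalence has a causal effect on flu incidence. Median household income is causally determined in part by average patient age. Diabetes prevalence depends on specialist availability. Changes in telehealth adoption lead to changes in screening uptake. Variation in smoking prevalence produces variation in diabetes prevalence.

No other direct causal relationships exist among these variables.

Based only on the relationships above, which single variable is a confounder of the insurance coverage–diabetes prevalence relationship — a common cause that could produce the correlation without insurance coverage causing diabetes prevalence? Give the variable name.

hospital bed occupancy

Hospital bed occupancy has a causal path to insurance coverage (hospital bed occupancy → screening uptake → median household income → insurance coverage) and a separate causal path to diabetes prevalence (hospital bed occupancy → flu incidence → diabetes prevalence), so it is a common cause of both.
No stated relationship gives insurance coverage a causal route to diabetes prevalence, so the correlation is explained by the shared upstream cause rather than a direct effect.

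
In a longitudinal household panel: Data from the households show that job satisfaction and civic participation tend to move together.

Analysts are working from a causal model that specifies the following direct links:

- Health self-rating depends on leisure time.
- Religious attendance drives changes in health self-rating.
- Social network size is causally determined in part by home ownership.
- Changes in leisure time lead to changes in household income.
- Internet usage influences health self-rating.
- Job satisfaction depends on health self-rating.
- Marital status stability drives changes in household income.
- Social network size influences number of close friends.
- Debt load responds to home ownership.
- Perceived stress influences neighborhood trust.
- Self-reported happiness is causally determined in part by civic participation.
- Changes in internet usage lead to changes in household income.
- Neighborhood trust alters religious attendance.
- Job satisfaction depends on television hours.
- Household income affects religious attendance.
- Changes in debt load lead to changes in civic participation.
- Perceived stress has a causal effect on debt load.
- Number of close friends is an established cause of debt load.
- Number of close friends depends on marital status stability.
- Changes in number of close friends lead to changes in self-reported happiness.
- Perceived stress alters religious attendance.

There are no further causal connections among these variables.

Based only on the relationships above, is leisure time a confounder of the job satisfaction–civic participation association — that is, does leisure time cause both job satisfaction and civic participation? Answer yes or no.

no

Leisure time has no stated causal path to civic participation. A confounder must cause both variables, so leisure time does not qualify.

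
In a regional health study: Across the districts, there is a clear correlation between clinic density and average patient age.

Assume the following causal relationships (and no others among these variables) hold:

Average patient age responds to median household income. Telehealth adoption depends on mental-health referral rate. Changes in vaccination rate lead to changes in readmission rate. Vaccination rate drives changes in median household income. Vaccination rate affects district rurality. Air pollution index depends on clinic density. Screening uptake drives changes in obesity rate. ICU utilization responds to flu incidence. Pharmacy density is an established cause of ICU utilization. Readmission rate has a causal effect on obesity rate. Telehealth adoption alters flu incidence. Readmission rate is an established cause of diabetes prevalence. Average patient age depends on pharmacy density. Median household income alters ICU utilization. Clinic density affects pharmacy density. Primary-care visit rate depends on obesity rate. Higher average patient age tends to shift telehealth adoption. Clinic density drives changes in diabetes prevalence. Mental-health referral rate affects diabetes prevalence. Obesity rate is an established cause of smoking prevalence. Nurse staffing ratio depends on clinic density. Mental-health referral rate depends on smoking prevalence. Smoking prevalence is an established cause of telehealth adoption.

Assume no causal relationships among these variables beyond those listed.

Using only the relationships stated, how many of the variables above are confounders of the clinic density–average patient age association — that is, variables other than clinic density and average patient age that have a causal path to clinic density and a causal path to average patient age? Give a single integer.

0

No listed variable has a causal path to both clinic density and average patient age, so there are no common causes.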